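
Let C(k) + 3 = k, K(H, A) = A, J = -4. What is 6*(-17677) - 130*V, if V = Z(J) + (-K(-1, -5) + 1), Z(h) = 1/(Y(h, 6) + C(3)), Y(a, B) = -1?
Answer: -106712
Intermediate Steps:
C(k) = -3 + k
Z(h) = -1 (Z(h) = 1/(-1 + (-3 + 3)) = 1/(-1 + 0) = 1/(-1) = -1)
V = 5 (V = -1 + (-1*(-5) + 1) = -1 + (5 + 1) = -1 + 6 = 5)
6*(-17677) - 130*V = 6*(-17677) - 130*5 = -106062 - 1*650 = -106062 - 650 = -106712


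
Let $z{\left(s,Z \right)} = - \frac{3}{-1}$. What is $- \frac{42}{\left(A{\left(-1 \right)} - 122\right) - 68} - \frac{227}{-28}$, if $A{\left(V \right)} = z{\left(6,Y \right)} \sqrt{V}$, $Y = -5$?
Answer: $\frac{8420183}{1011052} + \frac{126 i}{36109} \approx 8.3281 + 0.0034894 i$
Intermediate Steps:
$z{\left(s,Z \right)} = 3$ ($z{\left(s,Z \right)} = \left(-3\right) \left(-1\right) = 3$)
$A{\left(V \right)} = 3 \sqrt{V}$
$- \frac{42}{\left(A{\left(-1 \right)} - 122\right) - 68} - \frac{227}{-28} = - \frac{42}{\left(3 \sqrt{-1} - 122\right) - 68} - \frac{227}{-28} = - \frac{42}{\left(3 i - 122\right) - 68} - - \frac{227}{28} = - \frac{42}{\left(-122 + 3 i\right) - 68} + \frac{227}{28} = - \frac{42}{-190 + 3 i} + \frac{227}{28} = - 42 \frac{-190 - 3 i}{36109} + \frac{227}{28} = - \frac{42 \left(-190 - 3 i\right)}{36109} + \frac{227}{28} = \frac{227}{28} - \frac{42 \left(-190 - 3 i\right)}{36109}$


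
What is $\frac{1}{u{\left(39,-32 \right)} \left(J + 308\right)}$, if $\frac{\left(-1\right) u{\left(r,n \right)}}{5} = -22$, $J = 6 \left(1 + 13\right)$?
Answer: $\frac{1}{43120} \approx 2.3191 \cdot 10^{-5}$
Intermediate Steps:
$J = 84$ ($J = 6 \cdot 14 = 84$)
$u{\left(r,n \right)} = 110$ ($u{\left(r,n \right)} = \left(-5\right) \left(-22\right) = 110$)
$\frac{1}{u{\left(39,-32 \right)} \left(J + 308\right)} = \frac{1}{110 \left(84 + 308\right)} = \frac{1}{110 \cdot 392} = \frac{1}{43120}$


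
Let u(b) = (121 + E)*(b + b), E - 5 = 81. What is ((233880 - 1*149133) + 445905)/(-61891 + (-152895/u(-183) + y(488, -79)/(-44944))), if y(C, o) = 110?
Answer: -150574597891488/17561243399849 ≈ -8.5742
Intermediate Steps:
E = 86 (E = 5 + 81 = 86)
u(b) = 414*b (u(b) = (121 + 86)*(b + b) = 207*(2*b) = 414*b)
((233880 - 1*149133) + 445905)/(-61891 + (-152895/u(-183) + y(488, -79)/(-44944))) = ((233880 - 1*149133) + 445905)/(-61891 + (-152895/(414*(-183)) + 110/(-44944))) = ((233880 - 149133) + 445905)/(-61891 + (-152895/(-75762) + 110*(-1/44944))) = (84747 + 445905)/(-61891 + (-152895*(-1/75762) - 55/22472)) = 530652/(-61891 + (50965/25254 - 55/22472)) = 530652/(-61891 + 571948255/283753944) = 530652/(-17561243399849/283753944) = 530652*(-283753944/17561243399849) = -150574597891488/17561243399849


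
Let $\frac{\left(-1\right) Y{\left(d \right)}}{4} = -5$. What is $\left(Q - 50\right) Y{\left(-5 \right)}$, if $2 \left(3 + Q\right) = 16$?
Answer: $-900$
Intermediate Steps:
$Q = 5$ ($Q = -3 + \frac{1}{2} \cdot 16 = -3 + 8 = 5$)
$Y{\left(d \right)} = 20$ ($Y{\left(d \right)} = \left(-4\right) \left(-5\right) = 20$)
$\left(Q - 50\right) Y{\left(-5 \right)} = \left(5 - 50\right) 20 = \left(-45\right) 20 = -900$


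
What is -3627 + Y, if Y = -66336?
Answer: -69963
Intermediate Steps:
-3627 + Y = -3627 - 66336 = -69963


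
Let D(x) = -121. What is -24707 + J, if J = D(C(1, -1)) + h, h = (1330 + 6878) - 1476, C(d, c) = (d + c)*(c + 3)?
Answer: -18096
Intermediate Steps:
C(d, c) = (3 + c)*(c + d) (C(d, c) = (c + d)*(3 + c) = (3 + c)*(c + d))
h = 6732 (h = 8208 - 1476 = 6732)
J = 6611 (J = -121 + 6732 = 6611)
-24707 + J = -24707 + 6611 = -18096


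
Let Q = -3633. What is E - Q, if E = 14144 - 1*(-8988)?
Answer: 26765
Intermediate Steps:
E = 23132 (E = 14144 + 8988 = 23132)
E - Q = 23132 - 1*(-3633) = 23132 + 3633 = 26765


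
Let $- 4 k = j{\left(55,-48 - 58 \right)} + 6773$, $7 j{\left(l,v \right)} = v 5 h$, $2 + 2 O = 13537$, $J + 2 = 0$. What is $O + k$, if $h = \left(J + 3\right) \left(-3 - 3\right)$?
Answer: $\frac{138899}{28} \approx 4960.7$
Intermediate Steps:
$J = -2$ ($J = -2 + 0 = -2$)
$h = -6$ ($h = \left(-2 + 3\right) \left(-3 - 3\right) = 1 \left(-6\right) = -6$)
$O = \frac{13535}{2}$ ($O = -1 + \frac{1}{2} \cdot 13537 = -1 + \frac{13537}{2} = \frac{13535}{2} \approx 6767.5$)
$j{\left(l,v \right)} = - \frac{30 v}{7}$ ($j{\left(l,v \right)} = \frac{v 5 \left(-6\right)}{7} = \frac{5 v \left(-6\right)}{7} = \frac{\left(-30\right) v}{7} = - \frac{30 v}{7}$)
$k = - \frac{50591}{28}$ ($k = - \frac{- \frac{30 \left(-48 - 58\right)}{7} + 6773}{4} = - \frac{\left(- \frac{30}{7}\right) \left(-106\right) + 6773}{4} = - \frac{\frac{3180}{7} + 6773}{4} = \left(- \frac{1}{4}\right) \frac{50591}{7} = - \frac{50591}{28} \approx -1806.8$)
$O + k = \frac{13535}{2} - \frac{50591}{28} = \frac{138899}{28}$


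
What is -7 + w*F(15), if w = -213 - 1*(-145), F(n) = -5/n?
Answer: 47/3 ≈ 15.667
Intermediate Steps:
w = -68 (w = -213 + 145 = -68)
-7 + w*F(15) = -7 - (-340)/15 = -7 - 68*(-⅓) = -7 + 68/3 = 47/3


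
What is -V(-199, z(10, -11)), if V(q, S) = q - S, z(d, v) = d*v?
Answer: 89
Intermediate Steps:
-V(-199, z(10, -11)) = -(-199 - 10*(-11)) = -(-199 - 1*(-110)) = -(-199 + 110) = -1*(-89) = 89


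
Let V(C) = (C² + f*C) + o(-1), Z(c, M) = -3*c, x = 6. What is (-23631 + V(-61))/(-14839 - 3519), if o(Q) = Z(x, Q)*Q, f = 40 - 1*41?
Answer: 19831/18358 ≈ 1.0802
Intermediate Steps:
f = -1 (f = 40 - 41 = -1)
o(Q) = -18*Q (o(Q) = (-3*6)*Q = -18*Q)
V(C) = 18 + C² - C (V(C) = (C² - C) - 18*(-1) = (C² - C) + 18 = 18 + C² - C)
(-23631 + V(-61))/(-14839 - 3519) = (-23631 + (18 + (-61)² - 1*(-61)))/(-14839 - 3519) = (-23631 + (18 + 3721 + 61))/(-18358) = (-23631 + 3800)*(-1/18358) = -19831*(-1/18358) = 19831/18358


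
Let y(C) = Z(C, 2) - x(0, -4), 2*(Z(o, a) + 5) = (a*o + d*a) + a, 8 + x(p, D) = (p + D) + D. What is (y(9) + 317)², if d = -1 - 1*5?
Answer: 110224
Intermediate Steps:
d = -6 (d = -1 - 5 = -6)
x(p, D) = -8 + p + 2*D (x(p, D) = -8 + ((p + D) + D) = -8 + ((D + p) + D) = -8 + (p + 2*D) = -8 + p + 2*D)
Z(o, a) = -5 - 5*a/2 + a*o/2 (Z(o, a) = -5 + ((a*o - 6*a) + a)/2 = -5 + ((-6*a + a*o) + a)/2 = -5 + (-5*a + a*o)/2 = -5 + (-5*a/2 + a*o/2) = -5 - 5*a/2 + a*o/2)
y(C) = 6 + C (y(C) = (-5 - 5/2*2 + (½)*2*C) - (-8 + 0 + 2*(-4)) = (-5 - 5 + C) - (-8 + 0 - 8) = (-10 + C) - 1*(-16) = (-10 + C) + 16 = 6 + C)
(y(9) + 317)² = ((6 + 9) + 317)² = (15 + 317)² = 332² = 110224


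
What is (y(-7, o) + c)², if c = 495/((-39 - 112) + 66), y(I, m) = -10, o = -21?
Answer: 72361/289 ≈ 250.38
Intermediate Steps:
c = -99/17 (c = 495/(-151 + 66) = 495/(-85) = 495*(-1/85) = -99/17 ≈ -5.8235)
(y(-7, o) + c)² = (-10 - 99/17)² = (-269/17)² = 72361/289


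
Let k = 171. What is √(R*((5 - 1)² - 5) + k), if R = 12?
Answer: √303 ≈ 17.407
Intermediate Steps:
√(R*((5 - 1)² - 5) + k) = √(12*((5 - 1)² - 5) + 171) = √(12*(4² - 5) + 171) = √(12*(16 - 5) + 171) = √(12*11 + 171) = √(132 + 171) = √303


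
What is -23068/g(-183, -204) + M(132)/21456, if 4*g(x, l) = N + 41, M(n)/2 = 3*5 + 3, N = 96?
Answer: -54993975/81652 ≈ -673.52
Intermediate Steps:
M(n) = 36 (M(n) = 2*(3*5 + 3) = 2*(15 + 3) = 2*18 = 36)
g(x, l) = 137/4 (g(x, l) = (96 + 41)/4 = (1/4)*137 = 137/4)
-23068/g(-183, -204) + M(132)/21456 = -23068/137/4 + 36/21456 = -23068*4/137 + 36*(1/21456) = -92272/137 + 1/596 = -54993975/81652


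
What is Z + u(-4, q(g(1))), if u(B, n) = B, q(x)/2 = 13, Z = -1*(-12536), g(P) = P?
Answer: 12532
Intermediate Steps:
Z = 12536
q(x) = 26 (q(x) = 2*13 = 26)
Z + u(-4, q(g(1))) = 12536 - 4 = 12532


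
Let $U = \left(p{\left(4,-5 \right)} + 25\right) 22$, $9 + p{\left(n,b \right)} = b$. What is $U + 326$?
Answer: $568$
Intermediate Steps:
$p{\left(n,b \right)} = -9 + b$
$U = 242$ ($U = \left(\left(-9 - 5\right) + 25\right) 22 = \left(-14 + 25\right) 22 = 11 \cdot 22 = 242$)
$U + 326 = 242 + 326 = 568$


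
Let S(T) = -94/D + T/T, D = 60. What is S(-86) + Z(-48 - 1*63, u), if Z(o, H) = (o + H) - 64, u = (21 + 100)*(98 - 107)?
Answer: -37937/30 ≈ -1264.6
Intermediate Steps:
u = -1089 (u = 121*(-9) = -1089)
Z(o, H) = -64 + H + o (Z(o, H) = (H + o) - 64 = -64 + H + o)
S(T) = -17/30 (S(T) = -94/60 + T/T = -94*1/60 + 1 = -47/30 + 1 = -17/30)
S(-86) + Z(-48 - 1*63, u) = -17/30 + (-64 - 1089 + (-48 - 1*63)) = -17/30 + (-64 - 1089 + (-48 - 63)) = -17/30 + (-64 - 1089 - 111) = -17/30 - 1264 = -37937/30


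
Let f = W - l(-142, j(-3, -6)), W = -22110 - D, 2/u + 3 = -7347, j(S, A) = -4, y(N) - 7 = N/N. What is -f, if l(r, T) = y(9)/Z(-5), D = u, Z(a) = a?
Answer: 81248369/3675 ≈ 22108.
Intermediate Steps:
y(N) = 8 (y(N) = 7 + N/N = 7 + 1 = 8)
u = -1/3675 (u = 2/(-3 - 7347) = 2/(-7350) = 2*(-1/7350) = -1/3675 ≈ -0.00027211)
D = -1/3675 ≈ -0.00027211
l(r, T) = -8/5 (l(r, T) = 8/(-5) = 8*(-⅕) = -8/5)
W = -81254249/3675 (W = -22110 - 1*(-1/3675) = -22110 + 1/3675 = -81254249/3675 ≈ -22110.)
f = -81248369/3675 (f = -81254249/3675 - 1*(-8/5) = -81254249/3675 + 8/5 = -81248369/3675 ≈ -22108.)
-f = -1*(-81248369/3675) = 81248369/3675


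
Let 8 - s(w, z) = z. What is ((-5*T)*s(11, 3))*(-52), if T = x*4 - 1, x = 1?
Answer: 3900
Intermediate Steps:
s(w, z) = 8 - z
T = 3 (T = 1*4 - 1 = 4 - 1 = 3)
((-5*T)*s(11, 3))*(-52) = ((-5*3)*(8 - 1*3))*(-52) = -15*(8 - 3)*(-52) = -15*5*(-52) = -75*(-52) = 3900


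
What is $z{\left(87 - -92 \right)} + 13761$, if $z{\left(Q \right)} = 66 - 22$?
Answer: $13805$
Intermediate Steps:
$z{\left(Q \right)} = 44$ ($z{\left(Q \right)} = 66 - 22 = 44$)
$z{\left(87 - -92 \right)} + 13761 = 44 + 13761 = 13805$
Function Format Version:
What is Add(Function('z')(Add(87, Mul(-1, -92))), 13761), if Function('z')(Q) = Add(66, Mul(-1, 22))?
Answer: 13805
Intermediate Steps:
Function('z')(Q) = 44 (Function('z')(Q) = Add(66, -22) = 44)
Add(Function('z')(Add(87, Mul(-1, -92))), 13761) = Add(44, 13761) = 13805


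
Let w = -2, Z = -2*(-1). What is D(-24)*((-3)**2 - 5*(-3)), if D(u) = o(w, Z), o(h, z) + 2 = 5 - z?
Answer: 24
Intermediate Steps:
Z = 2
o(h, z) = 3 - z (o(h, z) = -2 + (5 - z) = 3 - z)
D(u) = 1 (D(u) = 3 - 1*2 = 3 - 2 = 1)
D(-24)*((-3)**2 - 5*(-3)) = 1*((-3)**2 - 5*(-3)) = 1*(9 + 15) = 1*24 = 24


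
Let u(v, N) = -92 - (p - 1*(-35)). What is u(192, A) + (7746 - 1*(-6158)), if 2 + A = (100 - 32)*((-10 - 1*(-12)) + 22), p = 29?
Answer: 13748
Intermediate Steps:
A = 1630 (A = -2 + (100 - 32)*((-10 - 1*(-12)) + 22) = -2 + 68*((-10 + 12) + 22) = -2 + 68*(2 + 22) = -2 + 68*24 = -2 + 1632 = 1630)
u(v, N) = -156 (u(v, N) = -92 - (29 - 1*(-35)) = -92 - (29 + 35) = -92 - 1*64 = -92 - 64 = -156)
u(192, A) + (7746 - 1*(-6158)) = -156 + (7746 - 1*(-6158)) = -156 + (7746 + 6158) = -156 + 13904 = 13748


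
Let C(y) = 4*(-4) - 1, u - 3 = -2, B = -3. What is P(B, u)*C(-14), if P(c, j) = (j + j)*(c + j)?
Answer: 68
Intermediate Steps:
u = 1 (u = 3 - 2 = 1)
P(c, j) = 2*j*(c + j) (P(c, j) = (2*j)*(c + j) = 2*j*(c + j))
C(y) = -17 (C(y) = -16 - 1 = -17)
P(B, u)*C(-14) = (2*1*(-3 + 1))*(-17) = (2*1*(-2))*(-17) = -4*(-17) = 68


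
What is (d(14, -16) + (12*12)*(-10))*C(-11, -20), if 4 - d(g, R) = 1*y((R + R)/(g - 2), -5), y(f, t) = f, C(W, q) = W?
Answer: 47300/3 ≈ 15767.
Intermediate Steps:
d(g, R) = 4 - 2*R/(-2 + g) (d(g, R) = 4 - (R + R)/(g - 2) = 4 - (2*R)/(-2 + g) = 4 - 2*R/(-2 + g))
(d(14, -16) + (12*12)*(-10))*C(-11, -20) = (2*(-4 - 1*(-16) + 2*14)/(-2 + 14) + (12*12)*(-10))*(-11) = (2*(-4 + 16 + 28)/12 + 144*(-10))*(-11) = (2*(1/12)*40 - 1440)*(-11) = (20/3 - 1440)*(-11) = -4300/3*(-11) = 47300/3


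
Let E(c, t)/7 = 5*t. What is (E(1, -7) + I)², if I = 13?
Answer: 53824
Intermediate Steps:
E(c, t) = 35*t (E(c, t) = 7*(5*t) = 35*t)
(E(1, -7) + I)² = (35*(-7) + 13)² = (-245 + 13)² = (-232)² = 53824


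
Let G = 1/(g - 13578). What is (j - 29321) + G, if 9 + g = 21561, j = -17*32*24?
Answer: -337914197/7974 ≈ -42377.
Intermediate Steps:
j = -13056 (j = -544*24 = -13056)
g = 21552 (g = -9 + 21561 = 21552)
G = 1/7974 (G = 1/(21552 - 13578) = 1/7974 ≈ 0.00012541)
(j - 29321) + G = (-13056 - 29321) + 1/7974 = -42377 + 1/7974 = -337914197/7974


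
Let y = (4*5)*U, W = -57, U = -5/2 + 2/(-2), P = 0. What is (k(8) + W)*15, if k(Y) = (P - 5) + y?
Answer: -1980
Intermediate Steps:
U = -7/2 (U = -5*½ + 2*(-½) = -5/2 - 1 = -7/2 ≈ -3.5000)
y = -70 (y = (4*5)*(-7/2) = 20*(-7/2) = -70)
k(Y) = -75 (k(Y) = (0 - 5) - 70 = -5 - 70 = -75)
(k(8) + W)*15 = (-75 - 57)*15 = -132*15 = -1980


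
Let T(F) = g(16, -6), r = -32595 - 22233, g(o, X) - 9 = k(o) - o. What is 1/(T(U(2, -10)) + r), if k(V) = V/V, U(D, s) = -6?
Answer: -1/54834 ≈ -1.8237e-5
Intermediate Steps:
k(V) = 1
g(o, X) = 10 - o (g(o, X) = 9 + (1 - o) = 10 - o)
r = -54828
T(F) = -6 (T(F) = 10 - 1*16 = 10 - 16 = -6)
1/(T(U(2, -10)) + r) = 1/(-6 - 54828) = 1/(-54834) = -1/54834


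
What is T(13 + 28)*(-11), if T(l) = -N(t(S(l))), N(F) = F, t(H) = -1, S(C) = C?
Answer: -11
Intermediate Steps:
T(l) = 1 (T(l) = -1*(-1) = 1)
T(13 + 28)*(-11) = 1*(-11) = -11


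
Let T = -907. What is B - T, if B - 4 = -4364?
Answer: -3453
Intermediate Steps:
B = -4360 (B = 4 - 4364 = -4360)
B - T = -4360 - 1*(-907) = -4360 + 907 = -3453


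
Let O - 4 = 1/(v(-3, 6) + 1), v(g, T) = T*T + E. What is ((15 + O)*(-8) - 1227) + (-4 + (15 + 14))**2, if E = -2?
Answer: -26398/35 ≈ -754.23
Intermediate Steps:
v(g, T) = -2 + T**2 (v(g, T) = T*T - 2 = T**2 - 2 = -2 + T**2)
O = 141/35 (O = 4 + 1/((-2 + 6**2) + 1) = 4 + 1/((-2 + 36) + 1) = 4 + 1/(34 + 1) = 4 + 1/35 = 141/35 ≈ 4.0286)
((15 + O)*(-8) - 1227) + (-4 + (15 + 14))**2 = ((15 + 141/35)*(-8) - 1227) + (-4 + (15 + 14))**2 = ((666/35)*(-8) - 1227) + (-4 + 29)**2 = (-5328/35 - 1227) + 25**2 = -48273/35 + 625 = -26398/35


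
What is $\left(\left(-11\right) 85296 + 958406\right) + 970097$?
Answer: $990247$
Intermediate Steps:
$\left(\left(-11\right) 85296 + 958406\right) + 970097 = \left(-938256 + 958406\right) + 970097 = 20150 + 970097 = 990247$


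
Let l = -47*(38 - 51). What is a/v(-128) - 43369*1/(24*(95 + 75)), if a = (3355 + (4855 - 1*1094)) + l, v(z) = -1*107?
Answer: -36166643/436560 ≈ -82.845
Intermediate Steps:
v(z) = -107
l = 611 (l = -47*(-13) = 611)
a = 7727 (a = (3355 + (4855 - 1*1094)) + 611 = (3355 + (4855 - 1094)) + 611 = (3355 + 3761) + 611 = 7116 + 611 = 7727)
a/v(-128) - 43369*1/(24*(95 + 75)) = 7727/(-107) - 43369*1/(24*(95 + 75)) = 7727*(-1/107) - 43369/(24*170) = -7727/107 - 43369/4080 = -36166643/436560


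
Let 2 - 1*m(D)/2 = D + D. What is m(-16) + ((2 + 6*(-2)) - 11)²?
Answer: 509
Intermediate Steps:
m(D) = 4 - 4*D (m(D) = 4 - 2*(D + D) = 4 - 4*D)
m(-16) + ((2 + 6*(-2)) - 11)² = (4 - 4*(-16)) + ((2 + 6*(-2)) - 11)² = (4 + 64) + ((2 - 12) - 11)² = 68 + (-10 - 11)² = 68 + (-21)² = 68 + 441 = 509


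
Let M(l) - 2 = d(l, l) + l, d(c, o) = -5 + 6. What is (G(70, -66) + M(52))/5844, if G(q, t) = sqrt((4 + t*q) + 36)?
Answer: 55/5844 + I*sqrt(1145)/2922 ≈ 0.0094114 + 0.01158*I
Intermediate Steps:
G(q, t) = sqrt(40 + q*t) (G(q, t) = sqrt((4 + q*t) + 36) = sqrt(40 + q*t))
d(c, o) = 1
M(l) = 3 + l (M(l) = 2 + (1 + l) = 3 + l)
(G(70, -66) + M(52))/5844 = (sqrt(40 + 70*(-66)) + (3 + 52))/5844 = (sqrt(40 - 4620) + 55)*(1/5844) = (sqrt(-4580) + 55)*(1/5844) = (2*I*sqrt(1145) + 55)*(1/5844) = (55 + 2*I*sqrt(1145))*(1/5844) = 55/5844 + I*sqrt(1145)/2922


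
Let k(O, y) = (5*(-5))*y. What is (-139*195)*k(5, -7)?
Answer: -4743375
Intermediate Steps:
k(O, y) = -25*y
(-139*195)*k(5, -7) = (-139*195)*(-25*(-7)) = -27105*175 = -4743375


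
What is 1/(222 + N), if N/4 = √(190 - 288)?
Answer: 111/25426 - 7*I*√2/12713 ≈ 0.0043656 - 0.00077869*I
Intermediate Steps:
N = 28*I*√2 (N = 4*√(190 - 288) = 4*√(-98) = 4*(7*I*√2) = 28*I*√2 ≈ 39.598*I)
1/(222 + N) = 1/(222 + 28*I*√2)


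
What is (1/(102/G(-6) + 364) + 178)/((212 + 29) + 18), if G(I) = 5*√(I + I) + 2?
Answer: 51414439/74809745 + 51*I*√3/523668215 ≈ 0.68727 + 1.6868e-7*I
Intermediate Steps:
G(I) = 2 + 5*√2*√I (G(I) = 5*√(2*I) + 2 = 5*(√2*√I) + 2 = 5*√2*√I + 2 = 2 + 5*√2*√I)
(1/(102/G(-6) + 364) + 178)/((212 + 29) + 18) = (1/(102/(2 + 5*√2*√(-6)) + 364) + 178)/((212 + 29) + 18) = (1/(102/(2 + 5*√2*(I*√6)) + 364) + 178)/(241 + 18) = (1/(102/(2 + 10*I*√3) + 364) + 178)/259 = (1/(364 + 102/(2 + 10*I*√3)) + 178)*(1/259) = (178 + 1/(364 + 102/(2 + 10*I*√3)))*(1/259) = 178/259 + 1/(259*(364 + 102/(2 + 10*I*√3)))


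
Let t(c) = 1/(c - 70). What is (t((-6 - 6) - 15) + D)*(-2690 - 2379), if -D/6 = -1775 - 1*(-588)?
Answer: -3501832477/97 ≈ -3.6101e+7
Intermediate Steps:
t(c) = 1/(-70 + c)
D = 7122 (D = -6*(-1775 - 1*(-588)) = -6*(-1775 + 588) = -6*(-1187) = 7122)
(t((-6 - 6) - 15) + D)*(-2690 - 2379) = (1/(-70 + ((-6 - 6) - 15)) + 7122)*(-2690 - 2379) = (1/(-70 + (-12 - 15)) + 7122)*(-5069) = (1/(-70 - 27) + 7122)*(-5069) = (1/(-97) + 7122)*(-5069) = (-1/97 + 7122)*(-5069) = (690833/97)*(-5069) = -3501832477/97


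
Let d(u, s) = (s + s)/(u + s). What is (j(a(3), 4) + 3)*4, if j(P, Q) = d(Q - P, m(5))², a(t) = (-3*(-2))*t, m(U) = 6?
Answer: 21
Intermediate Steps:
d(u, s) = 2*s/(s + u) (d(u, s) = (2*s)/(s + u) = 2*s/(s + u))
a(t) = 6*t
j(P, Q) = 144/(6 + Q - P)² (j(P, Q) = (2*6/(6 + (Q - P)))² = (2*6/(6 + Q - P))² = (12/(6 + Q - P))² = 144/(6 + Q - P)²)
(j(a(3), 4) + 3)*4 = (144/(6 + 4 - 6*3)² + 3)*4 = (144/(6 + 4 - 1*18)² + 3)*4 = (144/(6 + 4 - 18)² + 3)*4 = (144/(-8)² + 3)*4 = (144*(1/64) + 3)*4 = (9/4 + 3)*4 = (21/4)*4 = 21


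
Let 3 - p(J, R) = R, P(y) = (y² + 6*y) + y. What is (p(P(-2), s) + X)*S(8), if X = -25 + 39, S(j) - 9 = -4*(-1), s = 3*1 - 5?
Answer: 247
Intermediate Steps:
P(y) = y² + 7*y
s = -2 (s = 3 - 5 = -2)
p(J, R) = 3 - R
S(j) = 13 (S(j) = 9 - 4*(-1) = 9 + 4 = 13)
X = 14
(p(P(-2), s) + X)*S(8) = ((3 - 1*(-2)) + 14)*13 = ((3 + 2) + 14)*13 = (5 + 14)*13 = 19*13 = 247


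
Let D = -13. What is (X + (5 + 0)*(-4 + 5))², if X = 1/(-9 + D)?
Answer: 11881/484 ≈ 24.548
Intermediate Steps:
X = -1/22 (X = 1/(-9 - 13) = 1/(-22) = -1/22 ≈ -0.045455)
(X + (5 + 0)*(-4 + 5))² = (-1/22 + (5 + 0)*(-4 + 5))² = (-1/22 + 5*1)² = (-1/22 + 5)² = (109/22)² = 11881/484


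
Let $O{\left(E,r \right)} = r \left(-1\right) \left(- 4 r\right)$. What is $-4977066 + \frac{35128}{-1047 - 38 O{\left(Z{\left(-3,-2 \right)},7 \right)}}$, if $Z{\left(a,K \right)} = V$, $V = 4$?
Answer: $- \frac{42280210798}{8495} \approx -4.9771 \cdot 10^{6}$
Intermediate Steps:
$Z{\left(a,K \right)} = 4$
$O{\left(E,r \right)} = 4 r^{2}$ ($O{\left(E,r \right)} = - r \left(- 4 r\right) = 4 r^{2}$)
$-4977066 + \frac{35128}{-1047 - 38 O{\left(Z{\left(-3,-2 \right)},7 \right)}} = -4977066 + \frac{35128}{-1047 - 38 \cdot 4 \cdot 7^{2}} = -4977066 + \frac{35128}{-1047 - 38 \cdot 4 \cdot 49} = -4977066 + \frac{35128}{-1047 - 7448} = -4977066 + \frac{35128}{-8495} = -4977066 + 35128 \left(- \frac{1}{8495}\right) = -4977066 - \frac{35128}{8495} = - \frac{42280210798}{8495}$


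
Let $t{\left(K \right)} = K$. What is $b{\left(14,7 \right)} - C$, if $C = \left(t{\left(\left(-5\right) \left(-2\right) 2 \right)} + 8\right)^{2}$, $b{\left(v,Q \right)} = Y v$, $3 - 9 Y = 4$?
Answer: $- \frac{7070}{9} \approx -785.56$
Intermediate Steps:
$Y = - \frac{1}{9}$ ($Y = \frac{1}{3} - \frac{4}{9} = - \frac{1}{9} \approx -0.11111$)
$b{\left(v,Q \right)} = - \frac{v}{9}$
$C = 784$ ($C = \left(\left(-5\right) \left(-2\right) 2 + 8\right)^{2} = \left(10 \cdot 2 + 8\right)^{2} = \left(20 + 8\right)^{2} = 28^{2} = 784$)
$b{\left(14,7 \right)} - C = \left(- \frac{1}{9}\right) 14 - 784 = - \frac{14}{9} - 784 = - \frac{7070}{9}$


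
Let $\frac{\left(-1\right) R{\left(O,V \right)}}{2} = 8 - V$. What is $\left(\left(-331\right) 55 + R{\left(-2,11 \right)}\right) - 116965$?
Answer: $-135164$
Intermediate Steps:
$R{\left(O,V \right)} = -16 + 2 V$ ($R{\left(O,V \right)} = - 2 \left(8 - V\right) = -16 + 2 V$)
$\left(\left(-331\right) 55 + R{\left(-2,11 \right)}\right) - 116965 = \left(\left(-331\right) 55 + \left(-16 + 2 \cdot 11\right)\right) - 116965 = \left(-18205 + \left(-16 + 22\right)\right) - 116965 = \left(-18205 + 6\right) - 116965 = -18199 - 116965 = -135164$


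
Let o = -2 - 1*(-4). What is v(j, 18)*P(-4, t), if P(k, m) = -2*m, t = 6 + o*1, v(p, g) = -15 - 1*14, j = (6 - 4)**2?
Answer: 464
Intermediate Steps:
j = 4 (j = 2**2 = 4)
o = 2 (o = -2 + 4 = 2)
v(p, g) = -29 (v(p, g) = -15 - 14 = -29)
t = 8 (t = 6 + 2*1 = 6 + 2 = 8)
v(j, 18)*P(-4, t) = -(-58)*8 = -29*(-16) = 464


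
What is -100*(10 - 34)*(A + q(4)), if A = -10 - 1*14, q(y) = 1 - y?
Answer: -64800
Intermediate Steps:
A = -24 (A = -10 - 14 = -24)
-100*(10 - 34)*(A + q(4)) = -100*(10 - 34)*(-24 + (1 - 1*4)) = -(-2400)*(-24 + (1 - 4)) = -(-2400)*(-24 - 3) = -(-2400)*(-27) = -100*648 = -64800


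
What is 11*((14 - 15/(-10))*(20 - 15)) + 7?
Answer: 1719/2 ≈ 859.50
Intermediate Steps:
11*((14 - 15/(-10))*(20 - 15)) + 7 = 11*((14 - 15*(-⅒))*5) + 7 = 11*((14 + 3/2)*5) + 7 = 11*((31/2)*5) + 7 = 11*(155/2) + 7 = 1705/2 + 7 = 1719/2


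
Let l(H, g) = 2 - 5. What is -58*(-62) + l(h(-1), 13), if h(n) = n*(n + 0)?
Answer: 3593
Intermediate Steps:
h(n) = n² (h(n) = n*n = n²)
l(H, g) = -3
-58*(-62) + l(h(-1), 13) = -58*(-62) - 3 = 3596 - 3 = 3593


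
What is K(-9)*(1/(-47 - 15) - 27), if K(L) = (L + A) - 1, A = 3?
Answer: 11725/62 ≈ 189.11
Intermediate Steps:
K(L) = 2 + L (K(L) = (L + 3) - 1 = (3 + L) - 1 = 2 + L)
K(-9)*(1/(-47 - 15) - 27) = (2 - 9)*(1/(-47 - 15) - 27) = -7*(1/(-62) - 27) = -7*(-1/62 - 27) = -7*(-1675/62) = 11725/62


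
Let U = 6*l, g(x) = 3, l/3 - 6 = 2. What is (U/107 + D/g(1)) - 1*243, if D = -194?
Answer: -98329/321 ≈ -306.32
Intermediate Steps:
l = 24 (l = 18 + 3*2 = 18 + 6 = 24)
U = 144 (U = 6*24 = 144)
(U/107 + D/g(1)) - 1*243 = (144/107 - 194/3) - 1*243 = (144*(1/107) - 194*⅓) - 243 = (144/107 - 194/3) - 243 = -20326/321 - 243 = -98329/321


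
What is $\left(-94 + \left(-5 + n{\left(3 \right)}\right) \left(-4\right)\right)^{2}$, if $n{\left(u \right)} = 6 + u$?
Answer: $12100$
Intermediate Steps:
$\left(-94 + \left(-5 + n{\left(3 \right)}\right) \left(-4\right)\right)^{2} = \left(-94 + \left(-5 + \left(6 + 3\right)\right) \left(-4\right)\right)^{2} = \left(-94 + \left(-5 + 9\right) \left(-4\right)\right)^{2} = \left(-94 + 4 \left(-4\right)\right)^{2} = \left(-94 - 16\right)^{2} = \left(-110\right)^{2} = 12100$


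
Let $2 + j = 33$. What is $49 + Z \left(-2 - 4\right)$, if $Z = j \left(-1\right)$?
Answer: $235$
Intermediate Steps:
$j = 31$ ($j = -2 + 33 = 31$)
$Z = -31$ ($Z = 31 \left(-1\right) = -31$)
$49 + Z \left(-2 - 4\right) = 49 - 31 \left(-2 - 4\right) = 49 - -186 = 49 + 186 = 235$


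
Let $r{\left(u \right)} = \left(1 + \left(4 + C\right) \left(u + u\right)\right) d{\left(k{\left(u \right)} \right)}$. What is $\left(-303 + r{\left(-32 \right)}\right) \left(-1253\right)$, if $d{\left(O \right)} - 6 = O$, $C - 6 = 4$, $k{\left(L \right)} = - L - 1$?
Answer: $41872754$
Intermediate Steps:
$k{\left(L \right)} = -1 - L$
$C = 10$ ($C = 6 + 4 = 10$)
$d{\left(O \right)} = 6 + O$
$r{\left(u \right)} = \left(1 + 28 u\right) \left(5 - u\right)$ ($r{\left(u \right)} = \left(1 + \left(4 + 10\right) \left(u + u\right)\right) \left(6 - \left(1 + u\right)\right) = \left(1 + 14 \cdot 2 u\right) \left(5 - u\right) = \left(1 + 28 u\right) \left(5 - u\right)$)
$\left(-303 + r{\left(-32 \right)}\right) \left(-1253\right) = \left(-303 - \left(1 + 28 \left(-32\right)\right) \left(-5 - 32\right)\right) \left(-1253\right) = \left(-303 - \left(1 - 896\right) \left(-37\right)\right) \left(-1253\right) = \left(-303 - \left(-895\right) \left(-37\right)\right) \left(-1253\right) = \left(-303 - 33115\right) \left(-1253\right) = \left(-33418\right) \left(-1253\right) = 41872754$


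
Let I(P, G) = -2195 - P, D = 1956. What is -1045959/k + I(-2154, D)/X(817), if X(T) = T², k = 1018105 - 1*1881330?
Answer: 16235598482/13399841675 ≈ 1.2116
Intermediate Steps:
k = -863225 (k = 1018105 - 1881330 = -863225)
-1045959/k + I(-2154, D)/X(817) = -1045959/(-863225) + (-2195 - 1*(-2154))/(817²) = -1045959*(-1/863225) + (-2195 + 2154)/667489 = 1045959/863225 - 41*1/667489 = 1045959/863225 - 41/667489 = 16235598482/13399841675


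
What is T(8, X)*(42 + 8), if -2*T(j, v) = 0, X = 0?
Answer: 0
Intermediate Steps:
T(j, v) = 0 (T(j, v) = -½*0 = 0)
T(8, X)*(42 + 8) = 0*(42 + 8) = 0*50 = 0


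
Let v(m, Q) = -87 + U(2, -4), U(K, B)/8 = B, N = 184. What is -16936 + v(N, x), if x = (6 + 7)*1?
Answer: -17055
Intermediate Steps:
U(K, B) = 8*B
x = 13 (x = 13*1 = 13)
v(m, Q) = -119 (v(m, Q) = -87 + 8*(-4) = -87 - 32 = -119)
-16936 + v(N, x) = -16936 - 119 = -17055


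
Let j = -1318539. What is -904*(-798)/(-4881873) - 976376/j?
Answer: 1271786715320/2145646647849 ≈ 0.59273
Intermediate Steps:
-904*(-798)/(-4881873) - 976376/j = -904*(-798)/(-4881873) - 976376/(-1318539) = 721392*(-1/4881873) - 976376*(-1/1318539) = -240464/1627291 + 976376/1318539 = 1271786715320/2145646647849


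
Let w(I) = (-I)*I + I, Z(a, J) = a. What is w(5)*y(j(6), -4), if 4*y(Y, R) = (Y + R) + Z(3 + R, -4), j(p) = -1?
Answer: 30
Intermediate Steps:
y(Y, R) = ¾ + R/2 + Y/4 (y(Y, R) = ((Y + R) + (3 + R))/4 = ((R + Y) + (3 + R))/4 = (3 + Y + 2*R)/4 = ¾ + R/2 + Y/4)
w(I) = I - I² (w(I) = -I² + I = I - I²)
w(5)*y(j(6), -4) = (5*(1 - 1*5))*(¾ + (½)*(-4) + (¼)*(-1)) = (5*(1 - 5))*(¾ - 2 - ¼) = (5*(-4))*(-3/2) = -20*(-3/2) = 30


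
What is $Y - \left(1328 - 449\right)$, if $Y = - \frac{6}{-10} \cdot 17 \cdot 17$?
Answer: $- \frac{3528}{5} \approx -705.6$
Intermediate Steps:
$Y = \frac{867}{5}$ ($Y = \left(-6\right) \left(- \frac{1}{10}\right) 17 \cdot 17 = \frac{3}{5} \cdot 17 \cdot 17 = \frac{51}{5} \cdot 17 = \frac{867}{5} \approx 173.4$)
$Y - \left(1328 - 449\right) = \frac{867}{5} - \left(1328 - 449\right) = \frac{867}{5} - 879 = - \frac{3528}{5}$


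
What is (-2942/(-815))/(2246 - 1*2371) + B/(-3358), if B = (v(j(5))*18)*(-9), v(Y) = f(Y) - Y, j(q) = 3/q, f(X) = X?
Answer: -2942/101875 ≈ -0.028879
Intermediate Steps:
v(Y) = 0 (v(Y) = Y - Y = 0)
B = 0 (B = (0*18)*(-9) = 0*(-9) = 0)
(-2942/(-815))/(2246 - 1*2371) + B/(-3358) = (-2942/(-815))/(2246 - 1*2371) + 0/(-3358) = (-2942*(-1/815))/(2246 - 2371) + 0*(-1/3358) = (2942/815)/(-125) + 0 = (2942/815)*(-1/125) + 0 = -2942/101875 + 0 = -2942/101875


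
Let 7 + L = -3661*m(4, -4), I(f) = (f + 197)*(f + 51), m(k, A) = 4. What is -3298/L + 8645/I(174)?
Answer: 11484527/34942635 ≈ 0.32867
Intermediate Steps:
I(f) = (51 + f)*(197 + f) (I(f) = (197 + f)*(51 + f) = (51 + f)*(197 + f))
L = -14651 (L = -7 - 3661*4 = -7 - 14644 = -14651)
-3298/L + 8645/I(174) = -3298/(-14651) + 8645/(10047 + 174² + 248*174) = -3298*(-1/14651) + 8645/(10047 + 30276 + 43152) = 3298/14651 + 8645/83475 = 3298/14651 + 8645*(1/83475) = 3298/14651 + 247/2385 = 11484527/34942635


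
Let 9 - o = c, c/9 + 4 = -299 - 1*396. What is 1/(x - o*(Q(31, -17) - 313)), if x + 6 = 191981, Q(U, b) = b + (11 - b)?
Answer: 1/2094575 ≈ 4.7742e-7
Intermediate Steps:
Q(U, b) = 11
c = -6291 (c = -36 + 9*(-299 - 1*396) = -36 + 9*(-299 - 396) = -36 + 9*(-695) = -36 - 6255 = -6291)
o = 6300 (o = 9 - 1*(-6291) = 9 + 6291 = 6300)
x = 191975 (x = -6 + 191981 = 191975)
1/(x - o*(Q(31, -17) - 313)) = 1/(191975 - 6300*(11 - 313)) = 1/(191975 - 6300*(-302)) = 1/(191975 - 1*(-1902600)) = 1/(191975 + 1902600) = 1/2094575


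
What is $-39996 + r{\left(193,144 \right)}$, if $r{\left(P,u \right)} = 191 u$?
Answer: $-12492$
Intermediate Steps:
$-39996 + r{\left(193,144 \right)} = -39996 + 191 \cdot 144 = -39996 + 27504 = -12492$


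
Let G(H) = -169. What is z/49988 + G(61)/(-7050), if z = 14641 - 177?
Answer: 27604793/88103850 ≈ 0.31332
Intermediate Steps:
z = 14464
z/49988 + G(61)/(-7050) = 14464/49988 - 169/(-7050) = 14464*(1/49988) - 169*(-1/7050) = 3616/12497 + 169/7050 = 27604793/88103850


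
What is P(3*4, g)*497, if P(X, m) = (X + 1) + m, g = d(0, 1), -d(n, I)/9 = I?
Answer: 1988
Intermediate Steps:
d(n, I) = -9*I
g = -9 (g = -9*1 = -9)
P(X, m) = 1 + X + m (P(X, m) = (1 + X) + m = 1 + X + m)
P(3*4, g)*497 = (1 + 3*4 - 9)*497 = (1 + 12 - 9)*497 = 4*497 = 1988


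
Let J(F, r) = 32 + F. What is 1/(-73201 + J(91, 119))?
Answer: -1/73078 ≈ -1.3684e-5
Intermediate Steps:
1/(-73201 + J(91, 119)) = 1/(-73201 + (32 + 91)) = 1/(-73201 + 123) = 1/(-73078) = -1/73078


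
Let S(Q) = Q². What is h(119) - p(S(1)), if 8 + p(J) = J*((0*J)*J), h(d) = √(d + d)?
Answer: 8 + √238 ≈ 23.427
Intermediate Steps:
h(d) = √2*√d (h(d) = √(2*d) = √2*√d)
p(J) = -8 (p(J) = -8 + J*((0*J)*J) = -8 + J*(0*J) = -8 + J*0 = -8 + 0 = -8)
h(119) - p(S(1)) = √2*√119 - 1*(-8) = √238 + 8 = 8 + √238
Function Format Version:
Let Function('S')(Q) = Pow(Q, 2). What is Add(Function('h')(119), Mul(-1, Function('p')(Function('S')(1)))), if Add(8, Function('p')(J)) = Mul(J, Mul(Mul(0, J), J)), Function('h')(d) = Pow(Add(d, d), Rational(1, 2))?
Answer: Add(8, Pow(238, Rational(1, 2))) ≈ 23.427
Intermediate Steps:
Function('h')(d) = Mul(Pow(2, Rational(1, 2)), Pow(d, Rational(1, 2))) (Function('h')(d) = Pow(Mul(2, d), Rational(1, 2)) = Mul(Pow(2, Rational(1, 2)), Pow(d, Rational(1, 2))))
Function('p')(J) = -8 (Function('p')(J) = Add(-8, Mul(J, Mul(Mul(0, J), J))) = Add(-8, Mul(J, Mul(0, J))) = Add(-8, Mul(J, 0)) = Add(-8, 0) = -8)
Add(Function('h')(119), Mul(-1, Function('p')(Function('S')(1)))) = Add(Mul(Pow(2, Rational(1, 2)), Pow(119, Rational(1, 2))), Mul(-1, -8)) = Add(Pow(238, Rational(1, 2)), 8) = Add(8, Pow(238, Rational(1, 2)))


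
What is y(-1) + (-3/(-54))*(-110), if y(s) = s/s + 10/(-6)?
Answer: -61/9 ≈ -6.7778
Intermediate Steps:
y(s) = -⅔ (y(s) = 1 + 10*(-⅙) = 1 - 5/3 = -⅔)
y(-1) + (-3/(-54))*(-110) = -⅔ + (-3/(-54))*(-110) = -⅔ - 1/54*(-3)*(-110) = -⅔ + (1/18)*(-110) = -⅔ - 55/9 = -61/9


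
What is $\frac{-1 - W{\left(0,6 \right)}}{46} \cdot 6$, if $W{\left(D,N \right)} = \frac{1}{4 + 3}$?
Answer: $- \frac{24}{161} \approx -0.14907$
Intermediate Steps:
$W{\left(D,N \right)} = \frac{1}{7}$
$\frac{-1 - W{\left(0,6 \right)}}{46} \cdot 6 = \frac{-1 - \frac{1}{7}}{46} \cdot 6 = \left(-1 - \frac{1}{7}\right) \frac{1}{46} \cdot 6 = \left(- \frac{8}{7}\right) \frac{1}{46} \cdot 6 = \left(- \frac{4}{161}\right) 6 = - \frac{24}{161}$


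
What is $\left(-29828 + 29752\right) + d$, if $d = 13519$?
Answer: $13443$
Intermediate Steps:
$\left(-29828 + 29752\right) + d = \left(-29828 + 29752\right) + 13519 = -76 + 13519 = 13443$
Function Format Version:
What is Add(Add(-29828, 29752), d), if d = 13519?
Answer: 13443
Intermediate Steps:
Add(Add(-29828, 29752), d) = Add(Add(-29828, 29752), 13519) = Add(-76, 13519) = 13443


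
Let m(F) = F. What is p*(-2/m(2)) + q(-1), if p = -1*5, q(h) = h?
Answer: 4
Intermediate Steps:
p = -5
p*(-2/m(2)) + q(-1) = -(-10)/2 - 1 = -5*(-1) - 1 = 5 - 1 = 4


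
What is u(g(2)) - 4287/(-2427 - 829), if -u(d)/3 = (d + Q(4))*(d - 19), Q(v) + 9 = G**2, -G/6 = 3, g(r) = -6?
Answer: 75462087/3256 ≈ 23176.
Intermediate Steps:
G = -18 (G = -6*3 = -18)
Q(v) = 315 (Q(v) = -9 + (-18)**2 = -9 + 324 = 315)
u(d) = -3*(-19 + d)*(315 + d) (u(d) = -3*(d + 315)*(d - 19) = -3*(315 + d)*(-19 + d) = -3*(-19 + d)*(315 + d))
u(g(2)) - 4287/(-2427 - 829) = (17955 - 888*(-6) - 3*(-6)**2) - 4287/(-2427 - 829) = (17955 + 5328 - 3*36) - 4287/(-3256) = (17955 + 5328 - 108) - 4287*(-1)/3256 = 23175 - 1*(-4287/3256) = 23175 + 4287/3256 = 75462087/3256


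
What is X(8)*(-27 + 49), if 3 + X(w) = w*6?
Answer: 990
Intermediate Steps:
X(w) = -3 + 6*w (X(w) = -3 + w*6 = -3 + 6*w)
X(8)*(-27 + 49) = (-3 + 6*8)*(-27 + 49) = (-3 + 48)*22 = 45*22 = 990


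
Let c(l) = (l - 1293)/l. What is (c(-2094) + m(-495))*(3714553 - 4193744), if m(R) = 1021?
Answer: -342040306317/698 ≈ -4.9003e+8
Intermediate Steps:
c(l) = (-1293 + l)/l
(c(-2094) + m(-495))*(3714553 - 4193744) = ((-1293 - 2094)/(-2094) + 1021)*(3714553 - 4193744) = (-1/2094*(-3387) + 1021)*(-479191) = (1129/698 + 1021)*(-479191) = (713787/698)*(-479191) = -342040306317/698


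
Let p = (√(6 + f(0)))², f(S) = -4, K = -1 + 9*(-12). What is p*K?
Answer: -218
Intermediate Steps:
K = -109 (K = -1 - 108 = -109)
p = 2 (p = (√(6 - 4))² = (√2)² = 2)
p*K = 2*(-109) = -218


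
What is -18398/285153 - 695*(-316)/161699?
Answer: 59650363658/46108954947 ≈ 1.2937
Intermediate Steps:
-18398/285153 - 695*(-316)/161699 = -18398*1/285153 + 219620*(1/161699) = -18398/285153 + 219620/161699 = 59650363658/46108954947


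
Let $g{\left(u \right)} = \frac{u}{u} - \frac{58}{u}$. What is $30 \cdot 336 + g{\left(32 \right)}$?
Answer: $\frac{161267}{16} \approx 10079.0$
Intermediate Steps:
$g{\left(u \right)} = 1 - \frac{58}{u}$
$30 \cdot 336 + g{\left(32 \right)} = 30 \cdot 336 + \frac{-58 + 32}{32} = 10080 + \frac{1}{32} \left(-26\right) = 10080 - \frac{13}{16} = \frac{161267}{16}$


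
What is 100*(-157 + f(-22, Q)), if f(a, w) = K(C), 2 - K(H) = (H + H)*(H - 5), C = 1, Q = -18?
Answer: -14700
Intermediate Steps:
K(H) = 2 - 2*H*(-5 + H) (K(H) = 2 - (H + H)*(H - 5) = 2 - 2*H*(-5 + H))
f(a, w) = 10 (f(a, w) = 2 - 2*1² + 10*1 = 2 - 2*1 + 10 = 2 - 2 + 10 = 10)
100*(-157 + f(-22, Q)) = 100*(-157 + 10) = 100*(-147) = -14700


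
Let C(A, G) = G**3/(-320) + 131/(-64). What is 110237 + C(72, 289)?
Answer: 696101/20 ≈ 34805.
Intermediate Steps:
C(A, G) = -131/64 - G**3/320 (C(A, G) = G**3*(-1/320) + 131*(-1/64) = -G**3/320 - 131/64 = -131/64 - G**3/320)
110237 + C(72, 289) = 110237 + (-131/64 - 1/320*289**3) = 110237 + (-131/64 - 1/320*24137569) = 110237 + (-131/64 - 24137569/320) = 110237 - 1508639/20 = 696101/20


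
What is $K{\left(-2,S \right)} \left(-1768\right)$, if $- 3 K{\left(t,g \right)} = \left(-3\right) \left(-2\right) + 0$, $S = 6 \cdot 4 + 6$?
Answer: $3536$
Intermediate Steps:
$S = 30$ ($S = 24 + 6 = 30$)
$K{\left(t,g \right)} = -2$ ($K{\left(t,g \right)} = - \frac{\left(-3\right) \left(-2\right) + 0}{3} = - \frac{6 + 0}{3} = \left(- \frac{1}{3}\right) 6 = -2$)
$K{\left(-2,S \right)} \left(-1768\right) = \left(-2\right) \left(-1768\right) = 3536$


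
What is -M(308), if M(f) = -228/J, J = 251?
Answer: 228/251 ≈ 0.90837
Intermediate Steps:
M(f) = -228/251
-M(308) = -1*(-228/251) = 228/251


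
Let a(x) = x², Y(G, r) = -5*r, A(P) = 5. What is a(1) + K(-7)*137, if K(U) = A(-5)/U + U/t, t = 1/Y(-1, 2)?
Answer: 66452/7 ≈ 9493.1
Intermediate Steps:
t = -⅒ (t = 1/(-5*2) = 1/(-10) = -⅒ ≈ -0.10000)
K(U) = -10*U + 5/U (K(U) = 5/U + U/(-⅒) = 5/U + U*(-10) = 5/U - 10*U = -10*U + 5/U)
a(1) + K(-7)*137 = 1² + (-10*(-7) + 5/(-7))*137 = 1 + (70 + 5*(-⅐))*137 = 1 + (70 - 5/7)*137 = 1 + (485/7)*137 = 1 + 66445/7 = 66452/7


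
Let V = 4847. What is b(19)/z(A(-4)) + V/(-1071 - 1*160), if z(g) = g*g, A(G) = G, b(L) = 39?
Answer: -29543/19696 ≈ -1.4999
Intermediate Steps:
z(g) = g**2
b(19)/z(A(-4)) + V/(-1071 - 1*160) = 39/((-4)**2) + 4847/(-1071 - 1*160) = 39/16 + 4847/(-1071 - 160) = 39*(1/16) + 4847/(-1231) = 39/16 + 4847*(-1/1231) = 39/16 - 4847/1231 = -29543/19696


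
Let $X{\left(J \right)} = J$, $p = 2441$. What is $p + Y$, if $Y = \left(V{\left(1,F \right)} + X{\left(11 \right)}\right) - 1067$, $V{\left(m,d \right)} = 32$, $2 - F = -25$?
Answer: $1417$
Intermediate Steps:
$F = 27$ ($F = 2 - -25 = 2 + 25 = 27$)
$Y = -1024$ ($Y = \left(32 + 11\right) - 1067 = 43 - 1067 = -1024$)
$p + Y = 2441 - 1024 = 1417$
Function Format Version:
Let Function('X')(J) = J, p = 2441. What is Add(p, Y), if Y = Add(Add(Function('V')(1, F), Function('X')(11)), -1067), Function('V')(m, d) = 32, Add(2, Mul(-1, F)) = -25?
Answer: 1417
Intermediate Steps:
F = 27 (F = Add(2, Mul(-1, -25)) = Add(2, 25) = 27)
Y = -1024 (Y = Add(Add(32, 11), -1067) = Add(43, -1067) = -1024)
Add(p, Y) = Add(2441, -1024) = 1417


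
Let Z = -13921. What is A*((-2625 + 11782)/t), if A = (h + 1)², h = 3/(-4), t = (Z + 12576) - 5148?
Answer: -9157/103888 ≈ -0.088143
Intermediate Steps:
t = -6493 (t = (-13921 + 12576) - 5148 = -1345 - 5148 = -6493)
h = -¾ (h = 3*(-¼) = -¾ ≈ -0.75000)
A = 1/16 (A = (-¾ + 1)² = (¼)² = 1/16 ≈ 0.062500)
A*((-2625 + 11782)/t) = ((-2625 + 11782)/(-6493))/16 = (9157*(-1/6493))/16 = (1/16)*(-9157/6493) = -9157/103888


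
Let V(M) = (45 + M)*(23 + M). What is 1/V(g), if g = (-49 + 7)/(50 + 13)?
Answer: 9/8911 ≈ 0.0010100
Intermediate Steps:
g = -⅔ (g = -42/63 = -42*1/63 = -⅔ ≈ -0.66667)
V(M) = (23 + M)*(45 + M)
1/V(g) = 1/(1035 + (-⅔)² + 68*(-⅔)) = 1/(1035 + 4/9 - 136/3) = 1/(8911/9) = 9/8911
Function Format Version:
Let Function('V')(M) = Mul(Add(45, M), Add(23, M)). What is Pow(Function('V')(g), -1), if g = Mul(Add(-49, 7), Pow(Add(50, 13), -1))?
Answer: Rational(9, 8911) ≈ 0.0010100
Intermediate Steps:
g = Rational(-2, 3) (g = Mul(-42, Pow(63, -1)) = Mul(-42, Rational(1, 63)) = Rational(-2, 3) ≈ -0.66667)
Function('V')(M) = Mul(Add(23, M), Add(45, M))
Pow(Function('V')(g), -1) = Pow(Add(1035, Pow(Rational(-2, 3), 2), Mul(68, Rational(-2, 3))), -1) = Pow(Add(1035, Rational(4, 9), Rational(-136, 3)), -1) = Pow(Rational(8911, 9), -1) = Rational(9, 8911)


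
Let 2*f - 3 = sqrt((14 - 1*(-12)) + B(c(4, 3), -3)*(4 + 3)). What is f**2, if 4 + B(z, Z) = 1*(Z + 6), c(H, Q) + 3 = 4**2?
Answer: (3 + sqrt(19))**2/4 ≈ 13.538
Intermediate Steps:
c(H, Q) = 13 (c(H, Q) = -3 + 4**2 = -3 + 16 = 13)
B(z, Z) = 2 + Z (B(z, Z) = -4 + 1*(Z + 6) = -4 + 1*(6 + Z) = -4 + (6 + Z) = 2 + Z)
f = 3/2 + sqrt(19)/2 (f = 3/2 + sqrt((14 - 1*(-12)) + (2 - 3)*(4 + 3))/2 = 3/2 + sqrt((14 + 12) - 1*7)/2 = 3/2 + sqrt(26 - 7)/2 = 3/2 + sqrt(19)/2 ≈ 3.6795)
f**2 = (3/2 + sqrt(19)/2)**2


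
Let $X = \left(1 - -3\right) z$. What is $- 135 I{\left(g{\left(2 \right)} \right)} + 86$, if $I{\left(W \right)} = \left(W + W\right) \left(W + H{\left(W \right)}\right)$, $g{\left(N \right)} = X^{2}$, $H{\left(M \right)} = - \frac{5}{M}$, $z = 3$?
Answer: $-5597284$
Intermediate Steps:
$X = 12$ ($X = \left(1 - -3\right) 3 = \left(1 + 3\right) 3 = 4 \cdot 3 = 12$)
$g{\left(N \right)} = 144$ ($g{\left(N \right)} = 12^{2} = 144$)
$I{\left(W \right)} = 2 W \left(W - \frac{5}{W}\right)$ ($I{\left(W \right)} = \left(W + W\right) \left(W - \frac{5}{W}\right) = 2 W \left(W - \frac{5}{W}\right)$)
$- 135 I{\left(g{\left(2 \right)} \right)} + 86 = - 135 \left(-10 + 2 \cdot 144^{2}\right) + 86 = - 135 \left(-10 + 2 \cdot 20736\right) + 86 = - 135 \left(-10 + 41472\right) + 86 = \left(-135\right) 41462 + 86 = -5597370 + 86 = -5597284$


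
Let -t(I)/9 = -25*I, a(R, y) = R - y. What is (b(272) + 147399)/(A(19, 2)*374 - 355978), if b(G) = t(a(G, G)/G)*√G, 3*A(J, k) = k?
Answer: -442197/1067186 ≈ -0.41436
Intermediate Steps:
A(J, k) = k/3
t(I) = 225*I (t(I) = -(-225)*I = 225*I)
b(G) = 0 (b(G) = (225*((G - G)/G))*√G = (225*(0/G))*√G = (225*0)*√G = 0*√G = 0)
(b(272) + 147399)/(A(19, 2)*374 - 355978) = (0 + 147399)/(((⅓)*2)*374 - 355978) = 147399/((⅔)*374 - 355978) = 147399/(748/3 - 355978) = 147399/(-1067186/3) = 147399*(-3/1067186) = -442197/1067186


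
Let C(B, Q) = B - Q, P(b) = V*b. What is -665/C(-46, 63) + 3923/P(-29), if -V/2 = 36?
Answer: 1816127/227592 ≈ 7.9798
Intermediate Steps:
V = -72 (V = -2*36 = -72)
P(b) = -72*b
-665/C(-46, 63) + 3923/P(-29) = -665/(-46 - 1*63) + 3923/((-72*(-29))) = -665/(-46 - 63) + 3923/2088 = -665/(-109) + 3923*(1/2088) = -665*(-1/109) + 3923/2088 = 665/109 + 3923/2088 = 1816127/227592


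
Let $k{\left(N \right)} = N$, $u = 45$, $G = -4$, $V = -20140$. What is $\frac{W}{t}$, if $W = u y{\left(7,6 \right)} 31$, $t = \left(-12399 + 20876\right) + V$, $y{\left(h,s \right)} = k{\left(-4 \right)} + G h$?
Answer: $\frac{44640}{11663} \approx 3.8275$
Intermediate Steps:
$y{\left(h,s \right)} = -4 - 4 h$
$t = -11663$ ($t = \left(-12399 + 20876\right) - 20140 = 8477 - 20140 = -11663$)
$W = -44640$ ($W = 45 \left(-4 - 28\right) 31 = 45 \left(-32\right) 31 = \left(-1440\right) 31 = -44640$)
$\frac{W}{t} = - \frac{44640}{-11663} = \left(-44640\right) \left(- \frac{1}{11663}\right) = \frac{44640}{11663}$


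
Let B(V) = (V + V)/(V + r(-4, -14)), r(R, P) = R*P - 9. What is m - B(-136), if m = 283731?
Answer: 25251787/89 ≈ 2.8373e+5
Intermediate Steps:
r(R, P) = -9 + P*R (r(R, P) = P*R - 9 = -9 + P*R)
B(V) = 2*V/(47 + V) (B(V) = (V + V)/(V + (-9 - 14*(-4))) = (2*V)/(V + (-9 + 56)) = (2*V)/(V + 47) = (2*V)/(47 + V) = 2*V/(47 + V))
m - B(-136) = 283731 - 2*(-136)/(47 - 136) = 283731 - 2*(-136)/(-89) = 283731 - 2*(-136)*(-1)/89 = 283731 - 1*272/89 = 283731 - 272/89 = 25251787/89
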